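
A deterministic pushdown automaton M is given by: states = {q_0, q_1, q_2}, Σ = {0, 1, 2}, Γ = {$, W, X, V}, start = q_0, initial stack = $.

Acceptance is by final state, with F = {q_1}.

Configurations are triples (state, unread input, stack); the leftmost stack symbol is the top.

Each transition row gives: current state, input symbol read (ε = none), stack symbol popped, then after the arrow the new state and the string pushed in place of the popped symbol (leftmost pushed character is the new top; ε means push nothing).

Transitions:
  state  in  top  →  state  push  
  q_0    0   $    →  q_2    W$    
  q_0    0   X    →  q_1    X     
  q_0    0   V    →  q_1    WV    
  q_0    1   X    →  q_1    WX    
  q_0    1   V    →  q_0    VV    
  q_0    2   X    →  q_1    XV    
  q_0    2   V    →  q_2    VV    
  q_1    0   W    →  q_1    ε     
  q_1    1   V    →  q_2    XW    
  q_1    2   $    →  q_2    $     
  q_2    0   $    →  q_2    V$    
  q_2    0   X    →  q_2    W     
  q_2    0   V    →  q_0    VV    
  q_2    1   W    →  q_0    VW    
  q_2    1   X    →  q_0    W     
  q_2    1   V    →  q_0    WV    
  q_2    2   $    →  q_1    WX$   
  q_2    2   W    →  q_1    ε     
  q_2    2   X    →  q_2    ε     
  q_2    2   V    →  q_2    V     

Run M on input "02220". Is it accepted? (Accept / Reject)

Accept

(q_0, 02220, $)
  read 0, top $: go to q_2, push W$ → (q_2, 2220, W$)
  read 2, top W: go to q_1, push ε → (q_1, 220, $)
  read 2, top $: go to q_2, push $ → (q_2, 20, $)
  read 2, top $: go to q_1, push WX$ → (q_1, 0, WX$)
  read 0, top W: go to q_1, push ε → (q_1, ε, X$)
All input consumed; state q_1 ∈ F.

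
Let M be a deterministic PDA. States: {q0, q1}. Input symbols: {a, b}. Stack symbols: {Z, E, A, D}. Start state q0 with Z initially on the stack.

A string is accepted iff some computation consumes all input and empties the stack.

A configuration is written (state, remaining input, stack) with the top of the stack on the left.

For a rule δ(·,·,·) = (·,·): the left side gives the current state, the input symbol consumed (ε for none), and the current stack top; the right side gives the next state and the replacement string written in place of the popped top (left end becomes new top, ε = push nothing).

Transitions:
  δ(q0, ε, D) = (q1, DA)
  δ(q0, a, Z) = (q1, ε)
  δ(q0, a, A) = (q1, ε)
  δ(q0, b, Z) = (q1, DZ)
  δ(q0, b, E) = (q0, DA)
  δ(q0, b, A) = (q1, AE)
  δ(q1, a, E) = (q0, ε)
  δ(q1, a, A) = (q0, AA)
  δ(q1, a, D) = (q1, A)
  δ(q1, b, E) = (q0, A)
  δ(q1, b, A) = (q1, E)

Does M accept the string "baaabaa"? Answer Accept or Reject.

Accept

(q0, baaabaa, Z) ⊢ (q1, aaabaa, DZ) ⊢ (q1, aabaa, AZ) ⊢ (q0, abaa, AAZ) ⊢ (q1, baa, AZ) ⊢ (q1, aa, EZ) ⊢ (q0, a, Z) ⊢ (q1, ε, ε)
All input consumed and the stack is empty.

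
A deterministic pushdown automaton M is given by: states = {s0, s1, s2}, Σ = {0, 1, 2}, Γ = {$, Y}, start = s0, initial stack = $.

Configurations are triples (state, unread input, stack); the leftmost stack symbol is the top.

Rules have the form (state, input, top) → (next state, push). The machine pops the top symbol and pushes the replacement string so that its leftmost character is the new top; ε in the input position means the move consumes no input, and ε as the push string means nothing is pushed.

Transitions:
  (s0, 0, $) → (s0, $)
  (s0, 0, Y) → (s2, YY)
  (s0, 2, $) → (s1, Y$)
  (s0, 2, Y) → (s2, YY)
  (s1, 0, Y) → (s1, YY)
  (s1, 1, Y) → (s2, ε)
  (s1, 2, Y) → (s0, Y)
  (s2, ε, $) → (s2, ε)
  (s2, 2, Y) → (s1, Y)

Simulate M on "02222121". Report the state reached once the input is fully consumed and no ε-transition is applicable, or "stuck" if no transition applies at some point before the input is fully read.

s2

(s0, 02222121, $)
  read 0, top $: go to s0, push $ → (s0, 2222121, $)
  read 2, top $: go to s1, push Y$ → (s1, 222121, Y$)
  read 2, top Y: go to s0, push Y → (s0, 22121, Y$)
  read 2, top Y: go to s2, push YY → (s2, 2121, YY$)
  read 2, top Y: go to s1, push Y → (s1, 121, YY$)
  read 1, top Y: go to s2, push ε → (s2, 21, Y$)
  read 2, top Y: go to s1, push Y → (s1, 1, Y$)
  read 1, top Y: go to s2, push ε → (s2, ε, $)
  ε-move, top $: go to s2, push ε → (s2, ε, ε)
All input consumed; M is in state s2.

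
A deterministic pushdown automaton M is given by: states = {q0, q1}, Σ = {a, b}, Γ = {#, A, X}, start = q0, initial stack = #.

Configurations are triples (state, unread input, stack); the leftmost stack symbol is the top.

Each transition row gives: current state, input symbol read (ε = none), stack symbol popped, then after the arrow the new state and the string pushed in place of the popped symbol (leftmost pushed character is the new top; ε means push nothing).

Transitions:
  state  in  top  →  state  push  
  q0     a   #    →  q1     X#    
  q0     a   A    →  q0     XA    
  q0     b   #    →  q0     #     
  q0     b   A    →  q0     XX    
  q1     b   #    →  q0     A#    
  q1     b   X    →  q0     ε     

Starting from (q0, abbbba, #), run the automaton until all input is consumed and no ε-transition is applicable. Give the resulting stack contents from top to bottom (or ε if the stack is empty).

X#

(q0, abbbba, #)
  read a, top #: go to q1, push X# → (q1, bbbba, X#)
  read b, top X: go to q0, push ε → (q0, bbba, #)
  read b, top #: go to q0, push # → (q0, bba, #)
  read b, top #: go to q0, push # → (q0, ba, #)
  read b, top #: go to q0, push # → (q0, a, #)
  read a, top #: go to q1, push X# → (q1, ε, X#)
All input consumed in state q1 with stack X#.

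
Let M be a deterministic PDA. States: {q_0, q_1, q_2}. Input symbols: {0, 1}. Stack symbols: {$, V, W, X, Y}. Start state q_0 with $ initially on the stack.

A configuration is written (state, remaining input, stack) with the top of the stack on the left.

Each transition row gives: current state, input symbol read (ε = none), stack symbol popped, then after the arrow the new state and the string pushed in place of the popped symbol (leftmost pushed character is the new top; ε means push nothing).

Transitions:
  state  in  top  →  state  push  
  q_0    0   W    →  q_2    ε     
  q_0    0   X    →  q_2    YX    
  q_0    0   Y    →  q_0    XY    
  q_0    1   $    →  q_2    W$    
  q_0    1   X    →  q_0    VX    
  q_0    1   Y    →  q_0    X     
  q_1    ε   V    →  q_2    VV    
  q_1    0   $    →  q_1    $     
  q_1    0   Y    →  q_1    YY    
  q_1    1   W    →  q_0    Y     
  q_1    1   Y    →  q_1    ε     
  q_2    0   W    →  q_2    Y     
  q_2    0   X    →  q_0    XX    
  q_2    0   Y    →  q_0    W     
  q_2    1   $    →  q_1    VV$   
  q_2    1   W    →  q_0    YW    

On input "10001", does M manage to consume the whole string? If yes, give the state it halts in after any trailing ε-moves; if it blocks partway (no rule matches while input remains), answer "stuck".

(q_0, 10001, $) ⊢ (q_2, 0001, W$) ⊢ (q_2, 001, Y$) ⊢ (q_0, 01, W$) ⊢ (q_2, 1, $) ⊢ (q_1, ε, VV$) ⊢ (q_2, ε, VVV$)
All input consumed; M is in state q_2.

q_2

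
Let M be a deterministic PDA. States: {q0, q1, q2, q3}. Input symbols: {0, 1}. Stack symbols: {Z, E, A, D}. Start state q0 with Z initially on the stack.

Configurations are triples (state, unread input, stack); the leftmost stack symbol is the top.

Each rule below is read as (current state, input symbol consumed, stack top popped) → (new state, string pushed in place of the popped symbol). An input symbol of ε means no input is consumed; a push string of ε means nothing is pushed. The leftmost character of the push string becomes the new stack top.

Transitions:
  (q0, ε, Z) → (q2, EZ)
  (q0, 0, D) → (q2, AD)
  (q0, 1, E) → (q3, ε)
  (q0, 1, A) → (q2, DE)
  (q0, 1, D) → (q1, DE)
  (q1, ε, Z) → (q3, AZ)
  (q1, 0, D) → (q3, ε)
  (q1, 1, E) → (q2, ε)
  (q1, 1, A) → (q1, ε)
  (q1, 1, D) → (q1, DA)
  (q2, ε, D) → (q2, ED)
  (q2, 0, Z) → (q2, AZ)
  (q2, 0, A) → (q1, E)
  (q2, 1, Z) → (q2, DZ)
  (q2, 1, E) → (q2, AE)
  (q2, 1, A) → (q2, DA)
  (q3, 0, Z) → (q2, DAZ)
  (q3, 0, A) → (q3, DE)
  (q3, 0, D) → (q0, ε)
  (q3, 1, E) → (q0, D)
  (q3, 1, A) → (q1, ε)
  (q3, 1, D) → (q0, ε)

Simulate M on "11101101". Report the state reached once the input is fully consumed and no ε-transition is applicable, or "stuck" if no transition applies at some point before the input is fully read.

(q0, 11101101, Z)
  ε-move, top Z: go to q2, push EZ → (q2, 11101101, EZ)
  read 1, top E: go to q2, push AE → (q2, 1101101, AEZ)
  read 1, top A: go to q2, push DA → (q2, 101101, DAEZ)
  ε-move, top D: go to q2, push ED → (q2, 101101, EDAEZ)
  read 1, top E: go to q2, push AE → (q2, 01101, AEDAEZ)
  read 0, top A: go to q1, push E → (q1, 1101, EEDAEZ)
  read 1, top E: go to q2, push ε → (q2, 101, EDAEZ)
  read 1, top E: go to q2, push AE → (q2, 01, AEDAEZ)
  read 0, top A: go to q1, push E → (q1, 1, EEDAEZ)
  read 1, top E: go to q2, push ε → (q2, ε, EDAEZ)
All input consumed; M is in state q2.

q2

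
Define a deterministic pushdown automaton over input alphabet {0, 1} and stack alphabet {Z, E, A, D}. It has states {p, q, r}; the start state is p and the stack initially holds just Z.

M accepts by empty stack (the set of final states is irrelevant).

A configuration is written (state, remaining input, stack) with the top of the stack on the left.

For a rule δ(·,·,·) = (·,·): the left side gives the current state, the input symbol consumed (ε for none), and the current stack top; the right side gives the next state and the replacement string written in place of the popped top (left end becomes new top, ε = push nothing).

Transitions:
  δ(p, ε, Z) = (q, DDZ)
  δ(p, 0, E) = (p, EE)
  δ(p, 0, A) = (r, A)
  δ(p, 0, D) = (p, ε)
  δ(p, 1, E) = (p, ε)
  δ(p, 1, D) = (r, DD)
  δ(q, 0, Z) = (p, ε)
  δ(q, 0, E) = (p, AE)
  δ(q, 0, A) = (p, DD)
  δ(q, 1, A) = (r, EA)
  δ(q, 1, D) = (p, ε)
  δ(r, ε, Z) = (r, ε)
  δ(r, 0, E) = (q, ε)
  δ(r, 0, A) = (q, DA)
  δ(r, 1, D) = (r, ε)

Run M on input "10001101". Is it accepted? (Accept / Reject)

Reject

(p, 10001101, Z)
  ε-move, top Z: go to q, push DDZ → (q, 10001101, DDZ)
  read 1, top D: go to p, push ε → (p, 0001101, DZ)
  read 0, top D: go to p, push ε → (p, 001101, Z)
  ε-move, top Z: go to q, push DDZ → (q, 001101, DDZ)
No transition applies at (q, 001101, DDZ); input not fully consumed.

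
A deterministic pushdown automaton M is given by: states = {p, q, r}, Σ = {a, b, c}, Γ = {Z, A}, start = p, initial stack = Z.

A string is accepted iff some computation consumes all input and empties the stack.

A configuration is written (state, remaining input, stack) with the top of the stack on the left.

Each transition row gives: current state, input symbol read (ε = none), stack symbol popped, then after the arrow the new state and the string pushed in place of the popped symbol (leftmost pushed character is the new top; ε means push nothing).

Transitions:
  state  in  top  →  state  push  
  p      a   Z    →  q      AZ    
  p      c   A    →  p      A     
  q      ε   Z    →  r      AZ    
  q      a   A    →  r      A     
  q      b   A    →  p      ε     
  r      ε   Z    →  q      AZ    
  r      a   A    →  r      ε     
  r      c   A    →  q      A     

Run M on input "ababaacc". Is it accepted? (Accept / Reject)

(p, ababaacc, Z)
  read a, top Z: go to q, push AZ → (q, babaacc, AZ)
  read b, top A: go to p, push ε → (p, abaacc, Z)
  read a, top Z: go to q, push AZ → (q, baacc, AZ)
  read b, top A: go to p, push ε → (p, aacc, Z)
  read a, top Z: go to q, push AZ → (q, acc, AZ)
  read a, top A: go to r, push A → (r, cc, AZ)
  read c, top A: go to q, push A → (q, c, AZ)
No transition applies at (q, c, AZ); input not fully consumed.

Reject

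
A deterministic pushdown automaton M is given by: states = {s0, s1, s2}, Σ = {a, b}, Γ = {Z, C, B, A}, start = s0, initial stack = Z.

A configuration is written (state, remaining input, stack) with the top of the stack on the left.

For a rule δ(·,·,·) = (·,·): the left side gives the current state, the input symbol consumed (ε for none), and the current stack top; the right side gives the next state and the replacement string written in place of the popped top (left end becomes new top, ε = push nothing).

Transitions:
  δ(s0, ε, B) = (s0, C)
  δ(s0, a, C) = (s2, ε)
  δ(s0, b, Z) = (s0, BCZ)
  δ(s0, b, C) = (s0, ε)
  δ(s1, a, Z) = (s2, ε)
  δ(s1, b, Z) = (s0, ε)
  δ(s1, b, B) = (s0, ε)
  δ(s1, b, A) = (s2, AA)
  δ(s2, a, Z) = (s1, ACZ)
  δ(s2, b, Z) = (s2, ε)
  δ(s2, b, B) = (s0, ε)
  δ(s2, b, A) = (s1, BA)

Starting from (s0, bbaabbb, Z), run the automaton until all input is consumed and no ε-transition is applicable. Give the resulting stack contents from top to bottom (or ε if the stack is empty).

AACZ

(s0, bbaabbb, Z)
  read b, top Z: go to s0, push BCZ → (s0, baabbb, BCZ)
  ε-move, top B: go to s0, push C → (s0, baabbb, CCZ)
  read b, top C: go to s0, push ε → (s0, aabbb, CZ)
  read a, top C: go to s2, push ε → (s2, abbb, Z)
  read a, top Z: go to s1, push ACZ → (s1, bbb, ACZ)
  read b, top A: go to s2, push AA → (s2, bb, AACZ)
  read b, top A: go to s1, push BA → (s1, b, BAACZ)
  read b, top B: go to s0, push ε → (s0, ε, AACZ)
All input consumed in state s0 with stack AACZ.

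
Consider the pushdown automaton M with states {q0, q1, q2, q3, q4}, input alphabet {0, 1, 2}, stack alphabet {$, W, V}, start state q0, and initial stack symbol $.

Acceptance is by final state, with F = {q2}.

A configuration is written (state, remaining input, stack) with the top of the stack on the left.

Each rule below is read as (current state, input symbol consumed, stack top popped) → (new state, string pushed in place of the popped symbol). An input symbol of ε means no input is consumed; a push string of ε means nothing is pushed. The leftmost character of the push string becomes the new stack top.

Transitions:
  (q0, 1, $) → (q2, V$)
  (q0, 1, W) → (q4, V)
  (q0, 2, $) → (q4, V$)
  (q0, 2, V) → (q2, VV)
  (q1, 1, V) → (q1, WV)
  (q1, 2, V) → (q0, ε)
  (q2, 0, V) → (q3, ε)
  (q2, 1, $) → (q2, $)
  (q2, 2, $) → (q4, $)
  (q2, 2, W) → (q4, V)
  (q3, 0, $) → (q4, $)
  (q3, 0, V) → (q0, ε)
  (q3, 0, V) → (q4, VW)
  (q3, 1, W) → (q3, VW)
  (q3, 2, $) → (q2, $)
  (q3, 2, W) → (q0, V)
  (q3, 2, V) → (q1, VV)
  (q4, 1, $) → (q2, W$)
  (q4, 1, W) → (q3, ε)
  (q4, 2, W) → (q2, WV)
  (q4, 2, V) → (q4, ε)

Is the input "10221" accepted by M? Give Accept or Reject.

Accept

One accepting computation: (q0, 10221, $) ⊢ (q2, 0221, V$) ⊢ (q3, 221, $) ⊢ (q2, 21, $) ⊢ (q4, 1, $) ⊢ (q2, ε, W$)
All input consumed and state q2 ∈ F.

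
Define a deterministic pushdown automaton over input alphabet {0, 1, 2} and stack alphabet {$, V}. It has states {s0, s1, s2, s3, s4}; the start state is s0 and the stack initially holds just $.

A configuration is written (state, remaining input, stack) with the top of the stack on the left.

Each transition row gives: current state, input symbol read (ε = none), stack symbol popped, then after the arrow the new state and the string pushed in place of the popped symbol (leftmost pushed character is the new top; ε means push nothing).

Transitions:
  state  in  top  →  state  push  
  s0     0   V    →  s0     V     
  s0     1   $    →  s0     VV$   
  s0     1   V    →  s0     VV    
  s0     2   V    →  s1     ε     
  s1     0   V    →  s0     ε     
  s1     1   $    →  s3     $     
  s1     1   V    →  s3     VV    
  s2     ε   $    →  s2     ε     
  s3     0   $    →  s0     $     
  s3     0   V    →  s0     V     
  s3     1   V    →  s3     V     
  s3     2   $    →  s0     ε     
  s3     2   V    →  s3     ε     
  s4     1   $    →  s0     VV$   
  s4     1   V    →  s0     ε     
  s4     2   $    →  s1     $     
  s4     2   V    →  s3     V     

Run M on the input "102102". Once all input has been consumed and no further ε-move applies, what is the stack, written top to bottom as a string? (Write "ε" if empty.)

(s0, 102102, $)
  read 1, top $: go to s0, push VV$ → (s0, 02102, VV$)
  read 0, top V: go to s0, push V → (s0, 2102, VV$)
  read 2, top V: go to s1, push ε → (s1, 102, V$)
  read 1, top V: go to s3, push VV → (s3, 02, VV$)
  read 0, top V: go to s0, push V → (s0, 2, VV$)
  read 2, top V: go to s1, push ε → (s1, ε, V$)
All input consumed in state s1 with stack V$.

V$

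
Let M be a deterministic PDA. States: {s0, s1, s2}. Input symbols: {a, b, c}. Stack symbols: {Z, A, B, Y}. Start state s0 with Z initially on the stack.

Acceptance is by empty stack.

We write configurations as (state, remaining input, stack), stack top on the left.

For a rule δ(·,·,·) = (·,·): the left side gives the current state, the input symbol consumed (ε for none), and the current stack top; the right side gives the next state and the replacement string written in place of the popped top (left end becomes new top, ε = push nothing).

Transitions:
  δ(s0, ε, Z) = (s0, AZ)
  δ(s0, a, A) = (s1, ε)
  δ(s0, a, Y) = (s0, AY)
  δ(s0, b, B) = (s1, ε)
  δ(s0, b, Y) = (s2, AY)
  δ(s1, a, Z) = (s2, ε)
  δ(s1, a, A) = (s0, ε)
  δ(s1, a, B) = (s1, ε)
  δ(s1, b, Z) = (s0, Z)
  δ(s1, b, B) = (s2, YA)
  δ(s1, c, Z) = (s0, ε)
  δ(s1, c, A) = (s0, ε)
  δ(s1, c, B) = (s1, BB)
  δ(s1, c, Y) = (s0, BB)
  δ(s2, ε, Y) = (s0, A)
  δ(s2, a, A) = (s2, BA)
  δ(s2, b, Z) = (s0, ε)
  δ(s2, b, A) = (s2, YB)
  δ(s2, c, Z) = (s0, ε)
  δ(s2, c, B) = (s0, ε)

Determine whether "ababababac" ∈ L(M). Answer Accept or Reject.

(s0, ababababac, Z)
  ε-move, top Z: go to s0, push AZ → (s0, ababababac, AZ)
  read a, top A: go to s1, push ε → (s1, babababac, Z)
  read b, top Z: go to s0, push Z → (s0, abababac, Z)
  ε-move, top Z: go to s0, push AZ → (s0, abababac, AZ)
  read a, top A: go to s1, push ε → (s1, bababac, Z)
  read b, top Z: go to s0, push Z → (s0, ababac, Z)
  ε-move, top Z: go to s0, push AZ → (s0, ababac, AZ)
  read a, top A: go to s1, push ε → (s1, babac, Z)
  read b, top Z: go to s0, push Z → (s0, abac, Z)
  ε-move, top Z: go to s0, push AZ → (s0, abac, AZ)
  read a, top A: go to s1, push ε → (s1, bac, Z)
  read b, top Z: go to s0, push Z → (s0, ac, Z)
  ε-move, top Z: go to s0, push AZ → (s0, ac, AZ)
  read a, top A: go to s1, push ε → (s1, c, Z)
  read c, top Z: go to s0, push ε → (s0, ε, ε)
All input consumed and the stack is empty.

Accept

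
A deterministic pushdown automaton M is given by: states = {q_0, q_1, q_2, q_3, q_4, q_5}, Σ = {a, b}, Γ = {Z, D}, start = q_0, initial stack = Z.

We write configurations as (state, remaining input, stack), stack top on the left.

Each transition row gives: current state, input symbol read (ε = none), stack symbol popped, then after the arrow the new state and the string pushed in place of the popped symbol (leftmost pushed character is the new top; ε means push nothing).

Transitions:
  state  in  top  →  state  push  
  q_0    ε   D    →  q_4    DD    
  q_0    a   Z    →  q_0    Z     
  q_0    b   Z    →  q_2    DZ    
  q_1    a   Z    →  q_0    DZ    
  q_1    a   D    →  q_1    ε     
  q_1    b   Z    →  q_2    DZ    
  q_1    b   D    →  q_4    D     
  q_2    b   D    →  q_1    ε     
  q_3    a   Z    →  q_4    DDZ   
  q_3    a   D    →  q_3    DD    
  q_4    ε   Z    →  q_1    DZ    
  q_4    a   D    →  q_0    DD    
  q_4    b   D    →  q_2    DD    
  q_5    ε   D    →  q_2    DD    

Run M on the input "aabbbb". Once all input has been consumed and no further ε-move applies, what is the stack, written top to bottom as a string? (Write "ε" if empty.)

Z

(q_0, aabbbb, Z)
  read a, top Z: go to q_0, push Z → (q_0, abbbb, Z)
  read a, top Z: go to q_0, push Z → (q_0, bbbb, Z)
  read b, top Z: go to q_2, push DZ → (q_2, bbb, DZ)
  read b, top D: go to q_1, push ε → (q_1, bb, Z)
  read b, top Z: go to q_2, push DZ → (q_2, b, DZ)
  read b, top D: go to q_1, push ε → (q_1, ε, Z)
All input consumed in state q_1 with stack Z.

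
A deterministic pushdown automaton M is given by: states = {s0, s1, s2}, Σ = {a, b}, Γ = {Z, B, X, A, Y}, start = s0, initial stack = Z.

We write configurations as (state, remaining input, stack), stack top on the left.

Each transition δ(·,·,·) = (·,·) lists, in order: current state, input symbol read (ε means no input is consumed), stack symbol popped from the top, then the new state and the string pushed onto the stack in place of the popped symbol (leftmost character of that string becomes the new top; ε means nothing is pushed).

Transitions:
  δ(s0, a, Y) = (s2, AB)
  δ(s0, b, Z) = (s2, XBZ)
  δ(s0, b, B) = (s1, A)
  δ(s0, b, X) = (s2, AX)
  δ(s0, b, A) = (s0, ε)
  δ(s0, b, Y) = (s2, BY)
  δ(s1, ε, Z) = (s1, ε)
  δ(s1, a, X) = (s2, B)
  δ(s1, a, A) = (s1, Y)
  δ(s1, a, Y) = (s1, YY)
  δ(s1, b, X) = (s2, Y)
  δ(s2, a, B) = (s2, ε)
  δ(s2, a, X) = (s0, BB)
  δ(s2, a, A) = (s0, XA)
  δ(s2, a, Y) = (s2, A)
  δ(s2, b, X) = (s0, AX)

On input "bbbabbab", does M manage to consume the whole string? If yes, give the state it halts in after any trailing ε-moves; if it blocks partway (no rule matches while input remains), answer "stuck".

(s0, bbbabbab, Z)
  read b, top Z: go to s2, push XBZ → (s2, bbabbab, XBZ)
  read b, top X: go to s0, push AX → (s0, babbab, AXBZ)
  read b, top A: go to s0, push ε → (s0, abbab, XBZ)
No transition for (s0, a, top X); M blocks with input abbab remaining.

stuck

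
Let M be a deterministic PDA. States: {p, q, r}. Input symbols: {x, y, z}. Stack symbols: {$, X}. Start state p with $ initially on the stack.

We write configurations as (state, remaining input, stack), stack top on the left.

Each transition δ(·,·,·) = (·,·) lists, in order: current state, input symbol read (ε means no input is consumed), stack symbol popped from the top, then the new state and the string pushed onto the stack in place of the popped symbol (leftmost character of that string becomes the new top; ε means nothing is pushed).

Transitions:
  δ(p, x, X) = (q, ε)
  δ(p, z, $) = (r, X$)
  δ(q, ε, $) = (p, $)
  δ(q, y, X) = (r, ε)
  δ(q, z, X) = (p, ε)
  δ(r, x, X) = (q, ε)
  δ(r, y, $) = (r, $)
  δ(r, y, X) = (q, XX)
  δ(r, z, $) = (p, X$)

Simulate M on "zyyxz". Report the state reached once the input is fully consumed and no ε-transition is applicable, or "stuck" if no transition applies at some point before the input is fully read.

r

(p, zyyxz, $) ⊢ (r, yyxz, X$) ⊢ (q, yxz, XX$) ⊢ (r, xz, X$) ⊢ (q, z, $) ⊢ (p, z, $) ⊢ (r, ε, X$)
All input consumed; M is in state r.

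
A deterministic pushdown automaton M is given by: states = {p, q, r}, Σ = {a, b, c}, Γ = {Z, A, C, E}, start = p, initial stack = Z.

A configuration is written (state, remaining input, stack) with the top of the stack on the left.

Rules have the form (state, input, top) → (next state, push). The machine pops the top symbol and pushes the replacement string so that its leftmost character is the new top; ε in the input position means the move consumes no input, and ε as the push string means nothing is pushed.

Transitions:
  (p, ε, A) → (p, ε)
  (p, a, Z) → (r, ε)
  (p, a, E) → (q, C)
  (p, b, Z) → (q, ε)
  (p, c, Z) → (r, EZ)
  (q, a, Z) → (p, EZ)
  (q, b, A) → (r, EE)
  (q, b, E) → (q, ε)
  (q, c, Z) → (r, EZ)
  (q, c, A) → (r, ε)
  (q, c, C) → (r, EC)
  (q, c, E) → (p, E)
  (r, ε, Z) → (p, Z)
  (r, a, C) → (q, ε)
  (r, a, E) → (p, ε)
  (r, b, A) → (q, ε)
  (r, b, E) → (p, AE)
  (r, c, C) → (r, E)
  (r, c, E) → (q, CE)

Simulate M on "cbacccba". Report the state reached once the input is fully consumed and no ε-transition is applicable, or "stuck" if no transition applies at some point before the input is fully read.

q

(p, cbacccba, Z)
  read c, top Z: go to r, push EZ → (r, bacccba, EZ)
  read b, top E: go to p, push AE → (p, acccba, AEZ)
  ε-move, top A: go to p, push ε → (p, acccba, EZ)
  read a, top E: go to q, push C → (q, cccba, CZ)
  read c, top C: go to r, push EC → (r, ccba, ECZ)
  read c, top E: go to q, push CE → (q, cba, CECZ)
  read c, top C: go to r, push EC → (r, ba, ECECZ)
  read b, top E: go to p, push AE → (p, a, AECECZ)
  ε-move, top A: go to p, push ε → (p, a, ECECZ)
  read a, top E: go to q, push C → (q, ε, CCECZ)
All input consumed; M is in state q.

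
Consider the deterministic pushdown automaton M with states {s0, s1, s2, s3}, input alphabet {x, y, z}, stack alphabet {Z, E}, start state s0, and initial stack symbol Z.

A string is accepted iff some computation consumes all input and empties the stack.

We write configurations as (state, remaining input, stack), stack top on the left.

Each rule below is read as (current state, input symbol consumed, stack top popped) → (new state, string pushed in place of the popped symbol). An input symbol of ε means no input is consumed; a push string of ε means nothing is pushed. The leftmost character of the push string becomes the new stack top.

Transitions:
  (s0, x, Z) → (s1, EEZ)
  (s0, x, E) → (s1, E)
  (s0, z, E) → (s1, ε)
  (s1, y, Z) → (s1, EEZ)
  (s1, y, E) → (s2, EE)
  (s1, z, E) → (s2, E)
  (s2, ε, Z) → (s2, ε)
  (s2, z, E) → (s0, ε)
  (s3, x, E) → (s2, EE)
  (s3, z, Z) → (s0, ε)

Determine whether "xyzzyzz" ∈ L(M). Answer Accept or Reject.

Reject

(s0, xyzzyzz, Z)
  read x, top Z: go to s1, push EEZ → (s1, yzzyzz, EEZ)
  read y, top E: go to s2, push EE → (s2, zzyzz, EEEZ)
  read z, top E: go to s0, push ε → (s0, zyzz, EEZ)
  read z, top E: go to s1, push ε → (s1, yzz, EZ)
  read y, top E: go to s2, push EE → (s2, zz, EEZ)
  read z, top E: go to s0, push ε → (s0, z, EZ)
  read z, top E: go to s1, push ε → (s1, ε, Z)
All input consumed; stack is Z, not empty, and no further ε-move applies.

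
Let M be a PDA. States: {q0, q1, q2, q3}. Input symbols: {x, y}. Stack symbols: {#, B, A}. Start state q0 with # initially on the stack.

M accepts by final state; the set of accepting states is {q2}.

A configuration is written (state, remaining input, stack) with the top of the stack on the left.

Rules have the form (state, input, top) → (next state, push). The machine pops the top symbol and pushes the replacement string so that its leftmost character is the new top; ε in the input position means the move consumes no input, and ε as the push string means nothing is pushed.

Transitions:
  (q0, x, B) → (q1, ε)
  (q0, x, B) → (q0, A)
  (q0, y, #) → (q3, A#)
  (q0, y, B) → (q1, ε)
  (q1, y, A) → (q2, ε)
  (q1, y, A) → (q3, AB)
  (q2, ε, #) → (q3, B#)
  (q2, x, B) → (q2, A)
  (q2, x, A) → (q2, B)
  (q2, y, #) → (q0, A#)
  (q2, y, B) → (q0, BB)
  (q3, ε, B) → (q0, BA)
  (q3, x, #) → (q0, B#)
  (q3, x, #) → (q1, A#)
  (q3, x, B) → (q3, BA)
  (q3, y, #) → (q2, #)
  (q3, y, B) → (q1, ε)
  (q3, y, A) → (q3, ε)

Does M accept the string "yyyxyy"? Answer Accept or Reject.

One accepting computation: (q0, yyyxyy, #) ⊢ (q3, yyxyy, A#) ⊢ (q3, yxyy, #) ⊢ (q2, xyy, #) ⊢ (q3, xyy, B#) ⊢ (q3, yy, BA#) ⊢ (q1, y, A#) ⊢ (q2, ε, #)
All input consumed and state q2 ∈ F.

Accept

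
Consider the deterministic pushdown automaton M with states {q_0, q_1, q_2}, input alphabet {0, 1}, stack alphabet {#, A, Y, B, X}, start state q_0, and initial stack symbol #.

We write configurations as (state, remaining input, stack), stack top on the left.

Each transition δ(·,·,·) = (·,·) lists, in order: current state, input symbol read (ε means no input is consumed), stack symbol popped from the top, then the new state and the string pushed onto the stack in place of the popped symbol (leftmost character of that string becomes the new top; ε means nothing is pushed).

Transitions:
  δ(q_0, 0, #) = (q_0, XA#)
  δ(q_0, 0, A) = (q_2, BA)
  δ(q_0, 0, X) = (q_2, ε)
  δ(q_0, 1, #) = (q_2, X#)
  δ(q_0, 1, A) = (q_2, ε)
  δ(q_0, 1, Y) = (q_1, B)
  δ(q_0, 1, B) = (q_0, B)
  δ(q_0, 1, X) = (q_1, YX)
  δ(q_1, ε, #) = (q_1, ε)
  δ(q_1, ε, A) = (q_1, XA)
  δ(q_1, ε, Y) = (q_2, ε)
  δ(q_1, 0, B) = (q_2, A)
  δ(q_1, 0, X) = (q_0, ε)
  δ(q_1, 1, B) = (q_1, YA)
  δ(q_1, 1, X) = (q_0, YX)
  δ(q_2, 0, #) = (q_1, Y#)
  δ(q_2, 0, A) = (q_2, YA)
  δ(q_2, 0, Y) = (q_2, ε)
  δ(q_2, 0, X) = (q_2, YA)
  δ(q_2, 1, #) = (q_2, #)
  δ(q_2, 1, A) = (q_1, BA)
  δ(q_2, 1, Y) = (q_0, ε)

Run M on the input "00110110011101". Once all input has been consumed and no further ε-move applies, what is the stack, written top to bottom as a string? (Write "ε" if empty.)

BAAA#

(q_0, 00110110011101, #) ⊢ (q_0, 0110110011101, XA#) ⊢ (q_2, 110110011101, A#) ⊢ (q_1, 10110011101, BA#) ⊢ (q_1, 0110011101, YAA#) ⊢ (q_2, 0110011101, AA#) ⊢ (q_2, 110011101, YAA#) ⊢ (q_0, 10011101, AA#) ⊢ (q_2, 0011101, A#) ⊢ (q_2, 011101, YA#) ⊢ (q_2, 11101, A#) ⊢ (q_1, 1101, BA#) ⊢ (q_1, 101, YAA#) ⊢ (q_2, 101, AA#) ⊢ (q_1, 01, BAA#) ⊢ (q_2, 1, AAA#) ⊢ (q_1, ε, BAAA#)
All input consumed in state q_1 with stack BAAA#.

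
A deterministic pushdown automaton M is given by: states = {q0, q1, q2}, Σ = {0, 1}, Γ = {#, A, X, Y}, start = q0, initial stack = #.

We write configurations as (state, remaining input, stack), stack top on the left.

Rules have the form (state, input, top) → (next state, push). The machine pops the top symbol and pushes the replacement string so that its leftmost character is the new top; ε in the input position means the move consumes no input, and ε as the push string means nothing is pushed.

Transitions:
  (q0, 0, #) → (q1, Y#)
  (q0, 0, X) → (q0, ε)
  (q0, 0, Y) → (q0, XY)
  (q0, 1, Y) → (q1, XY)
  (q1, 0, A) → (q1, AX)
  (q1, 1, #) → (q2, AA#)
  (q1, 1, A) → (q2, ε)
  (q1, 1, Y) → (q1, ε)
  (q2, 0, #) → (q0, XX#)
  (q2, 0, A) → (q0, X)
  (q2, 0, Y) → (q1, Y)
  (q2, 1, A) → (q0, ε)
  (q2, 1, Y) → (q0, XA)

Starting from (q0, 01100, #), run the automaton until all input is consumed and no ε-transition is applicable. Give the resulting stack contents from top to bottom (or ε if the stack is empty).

A#

(q0, 01100, #)
  read 0, top #: go to q1, push Y# → (q1, 1100, Y#)
  read 1, top Y: go to q1, push ε → (q1, 100, #)
  read 1, top #: go to q2, push AA# → (q2, 00, AA#)
  read 0, top A: go to q0, push X → (q0, 0, XA#)
  read 0, top X: go to q0, push ε → (q0, ε, A#)
All input consumed in state q0 with stack A#.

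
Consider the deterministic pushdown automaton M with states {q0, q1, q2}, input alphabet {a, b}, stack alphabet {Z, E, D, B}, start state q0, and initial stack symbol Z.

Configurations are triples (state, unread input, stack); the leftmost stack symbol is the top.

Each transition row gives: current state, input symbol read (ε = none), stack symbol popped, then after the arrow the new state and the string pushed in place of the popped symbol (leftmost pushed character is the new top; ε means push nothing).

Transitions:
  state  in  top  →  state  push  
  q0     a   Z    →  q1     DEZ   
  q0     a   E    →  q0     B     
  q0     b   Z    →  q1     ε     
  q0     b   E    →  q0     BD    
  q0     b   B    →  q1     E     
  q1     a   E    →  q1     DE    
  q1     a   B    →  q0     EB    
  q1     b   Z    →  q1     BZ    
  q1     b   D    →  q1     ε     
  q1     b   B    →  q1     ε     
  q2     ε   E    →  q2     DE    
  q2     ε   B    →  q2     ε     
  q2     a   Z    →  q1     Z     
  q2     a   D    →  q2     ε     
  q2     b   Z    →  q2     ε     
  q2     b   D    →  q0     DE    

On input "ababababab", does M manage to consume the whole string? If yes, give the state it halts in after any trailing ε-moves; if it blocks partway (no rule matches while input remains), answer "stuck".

q1

(q0, ababababab, Z)
  read a, top Z: go to q1, push DEZ → (q1, babababab, DEZ)
  read b, top D: go to q1, push ε → (q1, abababab, EZ)
  read a, top E: go to q1, push DE → (q1, bababab, DEZ)
  read b, top D: go to q1, push ε → (q1, ababab, EZ)
  read a, top E: go to q1, push DE → (q1, babab, DEZ)
  read b, top D: go to q1, push ε → (q1, abab, EZ)
  read a, top E: go to q1, push DE → (q1, bab, DEZ)
  read b, top D: go to q1, push ε → (q1, ab, EZ)
  read a, top E: go to q1, push DE → (q1, b, DEZ)
  read b, top D: go to q1, push ε → (q1, ε, EZ)
All input consumed; M is in state q1.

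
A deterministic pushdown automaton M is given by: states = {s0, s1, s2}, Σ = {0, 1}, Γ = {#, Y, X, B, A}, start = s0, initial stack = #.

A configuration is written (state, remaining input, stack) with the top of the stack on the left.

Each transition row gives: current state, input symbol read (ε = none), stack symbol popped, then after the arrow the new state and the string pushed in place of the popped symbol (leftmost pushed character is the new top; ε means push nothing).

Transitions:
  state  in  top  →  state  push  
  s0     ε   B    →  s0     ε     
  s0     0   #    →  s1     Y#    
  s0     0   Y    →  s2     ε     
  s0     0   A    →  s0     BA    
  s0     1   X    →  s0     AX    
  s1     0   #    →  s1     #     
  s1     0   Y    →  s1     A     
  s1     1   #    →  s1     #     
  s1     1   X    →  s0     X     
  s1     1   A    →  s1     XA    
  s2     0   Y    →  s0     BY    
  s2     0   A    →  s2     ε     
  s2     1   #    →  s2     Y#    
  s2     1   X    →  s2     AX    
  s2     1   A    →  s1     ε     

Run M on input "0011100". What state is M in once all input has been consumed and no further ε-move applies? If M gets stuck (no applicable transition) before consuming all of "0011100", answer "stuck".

(s0, 0011100, #) ⊢ (s1, 011100, Y#) ⊢ (s1, 11100, A#) ⊢ (s1, 1100, XA#) ⊢ (s0, 100, XA#) ⊢ (s0, 00, AXA#) ⊢ (s0, 0, BAXA#) ⊢ (s0, 0, AXA#) ⊢ (s0, ε, BAXA#) ⊢ (s0, ε, AXA#)
All input consumed; M is in state s0.

s0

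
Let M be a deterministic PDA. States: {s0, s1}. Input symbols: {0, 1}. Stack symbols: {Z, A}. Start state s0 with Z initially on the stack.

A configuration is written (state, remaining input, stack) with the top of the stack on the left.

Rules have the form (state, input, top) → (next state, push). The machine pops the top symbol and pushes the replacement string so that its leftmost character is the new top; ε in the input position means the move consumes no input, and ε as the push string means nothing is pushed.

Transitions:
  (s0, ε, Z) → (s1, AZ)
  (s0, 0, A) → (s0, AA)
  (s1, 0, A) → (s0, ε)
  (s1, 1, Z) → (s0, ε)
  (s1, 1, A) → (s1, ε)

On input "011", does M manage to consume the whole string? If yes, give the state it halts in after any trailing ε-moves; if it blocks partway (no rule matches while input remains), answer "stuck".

(s0, 011, Z)
  ε-move, top Z: go to s1, push AZ → (s1, 011, AZ)
  read 0, top A: go to s0, push ε → (s0, 11, Z)
  ε-move, top Z: go to s1, push AZ → (s1, 11, AZ)
  read 1, top A: go to s1, push ε → (s1, 1, Z)
  read 1, top Z: go to s0, push ε → (s0, ε, ε)
All input consumed; M is in state s0.

s0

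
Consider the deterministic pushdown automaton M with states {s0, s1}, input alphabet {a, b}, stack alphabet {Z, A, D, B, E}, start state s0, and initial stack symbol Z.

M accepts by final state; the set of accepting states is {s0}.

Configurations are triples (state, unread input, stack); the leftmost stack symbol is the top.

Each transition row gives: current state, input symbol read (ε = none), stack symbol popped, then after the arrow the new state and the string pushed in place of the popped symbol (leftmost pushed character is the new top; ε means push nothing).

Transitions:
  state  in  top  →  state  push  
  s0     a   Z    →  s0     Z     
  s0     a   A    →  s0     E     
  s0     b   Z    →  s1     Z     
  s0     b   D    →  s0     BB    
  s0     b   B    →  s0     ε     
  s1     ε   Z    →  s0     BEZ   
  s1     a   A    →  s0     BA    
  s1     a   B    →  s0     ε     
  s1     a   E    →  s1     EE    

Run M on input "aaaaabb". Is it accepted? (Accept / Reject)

(s0, aaaaabb, Z) ⊢ (s0, aaaabb, Z) ⊢ (s0, aaabb, Z) ⊢ (s0, aabb, Z) ⊢ (s0, abb, Z) ⊢ (s0, bb, Z) ⊢ (s1, b, Z) ⊢ (s0, b, BEZ) ⊢ (s0, ε, EZ)
All input consumed; state s0 ∈ F.

Accept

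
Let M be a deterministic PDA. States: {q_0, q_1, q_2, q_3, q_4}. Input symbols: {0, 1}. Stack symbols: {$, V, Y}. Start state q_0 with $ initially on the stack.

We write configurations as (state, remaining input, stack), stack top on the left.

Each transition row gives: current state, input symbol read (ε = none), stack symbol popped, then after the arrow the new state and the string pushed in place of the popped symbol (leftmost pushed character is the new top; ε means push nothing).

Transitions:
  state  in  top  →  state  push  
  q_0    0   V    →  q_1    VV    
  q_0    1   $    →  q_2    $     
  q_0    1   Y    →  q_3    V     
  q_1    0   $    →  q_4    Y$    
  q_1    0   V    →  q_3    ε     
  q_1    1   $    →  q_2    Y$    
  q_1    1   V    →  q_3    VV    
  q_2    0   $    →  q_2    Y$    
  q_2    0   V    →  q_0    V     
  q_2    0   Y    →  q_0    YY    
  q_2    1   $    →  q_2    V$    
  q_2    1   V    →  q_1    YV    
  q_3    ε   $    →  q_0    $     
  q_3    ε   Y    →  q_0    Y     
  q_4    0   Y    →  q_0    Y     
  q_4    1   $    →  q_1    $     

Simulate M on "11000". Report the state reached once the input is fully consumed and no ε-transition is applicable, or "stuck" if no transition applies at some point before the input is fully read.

(q_0, 11000, $)
  read 1, top $: go to q_2, push $ → (q_2, 1000, $)
  read 1, top $: go to q_2, push V$ → (q_2, 000, V$)
  read 0, top V: go to q_0, push V → (q_0, 00, V$)
  read 0, top V: go to q_1, push VV → (q_1, 0, VV$)
  read 0, top V: go to q_3, push ε → (q_3, ε, V$)
All input consumed; M is in state q_3.

q_3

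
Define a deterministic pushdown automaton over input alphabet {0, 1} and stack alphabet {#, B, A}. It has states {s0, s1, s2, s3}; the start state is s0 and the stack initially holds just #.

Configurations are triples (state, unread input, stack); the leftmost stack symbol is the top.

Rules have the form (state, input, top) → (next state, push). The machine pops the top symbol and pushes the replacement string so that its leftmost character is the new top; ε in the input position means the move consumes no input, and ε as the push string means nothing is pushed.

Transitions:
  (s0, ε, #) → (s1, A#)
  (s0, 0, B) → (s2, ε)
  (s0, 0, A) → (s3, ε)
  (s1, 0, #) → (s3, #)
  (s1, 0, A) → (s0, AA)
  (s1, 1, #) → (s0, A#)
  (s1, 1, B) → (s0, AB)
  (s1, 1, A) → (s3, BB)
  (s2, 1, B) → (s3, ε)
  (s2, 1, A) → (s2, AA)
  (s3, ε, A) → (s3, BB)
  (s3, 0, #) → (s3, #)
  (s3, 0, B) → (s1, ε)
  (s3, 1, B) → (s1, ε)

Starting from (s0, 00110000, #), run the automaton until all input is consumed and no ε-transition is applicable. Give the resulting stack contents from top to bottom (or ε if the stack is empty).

#

(s0, 00110000, #)
  ε-move, top #: go to s1, push A# → (s1, 00110000, A#)
  read 0, top A: go to s0, push AA → (s0, 0110000, AA#)
  read 0, top A: go to s3, push ε → (s3, 110000, A#)
  ε-move, top A: go to s3, push BB → (s3, 110000, BB#)
  read 1, top B: go to s1, push ε → (s1, 10000, B#)
  read 1, top B: go to s0, push AB → (s0, 0000, AB#)
  read 0, top A: go to s3, push ε → (s3, 000, B#)
  read 0, top B: go to s1, push ε → (s1, 00, #)
  read 0, top #: go to s3, push # → (s3, 0, #)
  read 0, top #: go to s3, push # → (s3, ε, #)
All input consumed in state s3 with stack #.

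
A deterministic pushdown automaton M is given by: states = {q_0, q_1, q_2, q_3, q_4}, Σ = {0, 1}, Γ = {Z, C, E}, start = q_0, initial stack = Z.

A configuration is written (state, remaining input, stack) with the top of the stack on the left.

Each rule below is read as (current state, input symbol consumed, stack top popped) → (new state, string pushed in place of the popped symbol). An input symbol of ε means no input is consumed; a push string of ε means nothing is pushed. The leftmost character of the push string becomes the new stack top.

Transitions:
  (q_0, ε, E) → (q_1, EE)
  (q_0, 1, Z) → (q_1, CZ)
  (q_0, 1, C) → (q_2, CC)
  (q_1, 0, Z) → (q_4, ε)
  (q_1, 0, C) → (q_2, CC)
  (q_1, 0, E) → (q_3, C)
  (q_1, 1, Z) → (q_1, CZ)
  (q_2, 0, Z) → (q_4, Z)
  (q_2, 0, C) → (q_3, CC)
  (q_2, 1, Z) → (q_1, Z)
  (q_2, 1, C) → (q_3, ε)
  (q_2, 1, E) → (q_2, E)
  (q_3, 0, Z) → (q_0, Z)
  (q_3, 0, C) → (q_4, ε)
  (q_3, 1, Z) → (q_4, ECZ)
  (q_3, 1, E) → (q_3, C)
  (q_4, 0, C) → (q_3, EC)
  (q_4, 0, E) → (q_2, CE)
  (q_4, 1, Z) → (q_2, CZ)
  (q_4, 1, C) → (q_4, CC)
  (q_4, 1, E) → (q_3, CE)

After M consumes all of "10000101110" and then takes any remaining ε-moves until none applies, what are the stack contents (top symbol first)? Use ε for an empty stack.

ECCCCCZ

(q_0, 10000101110, Z)
  read 1, top Z: go to q_1, push CZ → (q_1, 0000101110, CZ)
  read 0, top C: go to q_2, push CC → (q_2, 000101110, CCZ)
  read 0, top C: go to q_3, push CC → (q_3, 00101110, CCCZ)
  read 0, top C: go to q_4, push ε → (q_4, 0101110, CCZ)
  read 0, top C: go to q_3, push EC → (q_3, 101110, ECCZ)
  read 1, top E: go to q_3, push C → (q_3, 01110, CCCZ)
  read 0, top C: go to q_4, push ε → (q_4, 1110, CCZ)
  read 1, top C: go to q_4, push CC → (q_4, 110, CCCZ)
  read 1, top C: go to q_4, push CC → (q_4, 10, CCCCZ)
  read 1, top C: go to q_4, push CC → (q_4, 0, CCCCCZ)
  read 0, top C: go to q_3, push EC → (q_3, ε, ECCCCCZ)
All input consumed in state q_3 with stack ECCCCCZ.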